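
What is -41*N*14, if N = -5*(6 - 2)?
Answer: 11480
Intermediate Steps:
N = -20 (N = -5*4 = -20)
-41*N*14 = -41*(-20)*14 = 820*14 = 11480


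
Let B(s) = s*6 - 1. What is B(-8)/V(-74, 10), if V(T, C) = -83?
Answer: 49/83 ≈ 0.59036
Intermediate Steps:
B(s) = -1 + 6*s (B(s) = 6*s - 1 = -1 + 6*s)
B(-8)/V(-74, 10) = (-1 + 6*(-8))/(-83) = (-1 - 48)*(-1/83) = -49*(-1/83) = 49/83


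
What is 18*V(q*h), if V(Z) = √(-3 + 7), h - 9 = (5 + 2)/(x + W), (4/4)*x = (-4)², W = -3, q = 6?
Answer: 36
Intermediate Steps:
x = 16 (x = (-4)² = 16)
h = 124/13 (h = 9 + (5 + 2)/(16 - 3) = 9 + 7/13 = 124/13 ≈ 9.5385)
V(Z) = 2 (V(Z) = √4 = 2)
18*V(q*h) = 18*2 = 36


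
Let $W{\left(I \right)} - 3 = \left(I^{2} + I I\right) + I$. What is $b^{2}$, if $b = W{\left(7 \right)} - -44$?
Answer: $23104$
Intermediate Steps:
$W{\left(I \right)} = 3 + I + 2 I^{2}$ ($W{\left(I \right)} = 3 + \left(\left(I^{2} + I I\right) + I\right) = 3 + \left(\left(I^{2} + I^{2}\right) + I\right) = 3 + \left(2 I^{2} + I\right) = 3 + \left(I + 2 I^{2}\right) = 3 + I + 2 I^{2}$)
$b = 152$ ($b = \left(3 + 7 + 2 \cdot 7^{2}\right) - -44 = \left(3 + 7 + 2 \cdot 49\right) + 44 = \left(3 + 7 + 98\right) + 44 = 108 + 44 = 152$)
$b^{2} = 152^{2} = 23104$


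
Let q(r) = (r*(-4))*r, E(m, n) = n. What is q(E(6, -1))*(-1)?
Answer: 4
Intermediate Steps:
q(r) = -4*r² (q(r) = (-4*r)*r = -4*r²)
q(E(6, -1))*(-1) = -4*(-1)²*(-1) = -4*1*(-1) = -4*(-1) = 4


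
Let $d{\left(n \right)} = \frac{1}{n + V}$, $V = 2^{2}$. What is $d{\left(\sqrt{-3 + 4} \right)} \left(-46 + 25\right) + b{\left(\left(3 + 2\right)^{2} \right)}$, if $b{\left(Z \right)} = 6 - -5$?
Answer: $\frac{34}{5} \approx 6.8$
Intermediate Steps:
$V = 4$
$d{\left(n \right)} = \frac{1}{4 + n}$ ($d{\left(n \right)} = \frac{1}{n + 4} = \frac{1}{4 + n}$)
$b{\left(Z \right)} = 11$ ($b{\left(Z \right)} = 6 + 5 = 11$)
$d{\left(\sqrt{-3 + 4} \right)} \left(-46 + 25\right) + b{\left(\left(3 + 2\right)^{2} \right)} = \frac{-46 + 25}{4 + \sqrt{-3 + 4}} + 11 = \frac{1}{4 + \sqrt{1}} \left(-21\right) + 11 = \frac{1}{4 + 1} \left(-21\right) + 11 = \frac{1}{5} \left(-21\right) + 11 = - \frac{21}{5} + 11 = \frac{34}{5}$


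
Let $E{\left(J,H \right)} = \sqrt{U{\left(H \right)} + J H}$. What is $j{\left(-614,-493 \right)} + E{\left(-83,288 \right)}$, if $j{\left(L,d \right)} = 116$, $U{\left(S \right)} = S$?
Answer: $116 + 24 i \sqrt{41} \approx 116.0 + 153.68 i$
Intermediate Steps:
$E{\left(J,H \right)} = \sqrt{H + H J}$ ($E{\left(J,H \right)} = \sqrt{H + J H} = \sqrt{H + H J}$)
$j{\left(-614,-493 \right)} + E{\left(-83,288 \right)} = 116 + \sqrt{288 \left(1 - 83\right)} = 116 + \sqrt{288 \left(-82\right)} = 116 + \sqrt{-23616} = 116 + 24 i \sqrt{41}$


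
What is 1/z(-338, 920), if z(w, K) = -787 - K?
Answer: -1/1707 ≈ -0.00058582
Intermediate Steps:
1/z(-338, 920) = 1/(-787 - 1*920) = 1/(-787 - 920) = 1/(-1707) = -1/1707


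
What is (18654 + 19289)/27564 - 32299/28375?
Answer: 186342989/782128500 ≈ 0.23825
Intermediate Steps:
(18654 + 19289)/27564 - 32299/28375 = 37943*(1/27564) - 32299*1/28375 = 37943/27564 - 32299/28375 = 186342989/782128500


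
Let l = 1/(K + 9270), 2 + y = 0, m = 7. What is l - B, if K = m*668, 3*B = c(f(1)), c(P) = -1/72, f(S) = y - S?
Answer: 7081/1506168 ≈ 0.0047013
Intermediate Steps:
y = -2 (y = -2 + 0 = -2)
f(S) = -2 - S
c(P) = -1/72 (c(P) = -1*1/72 = -1/72)
B = -1/216 (B = (⅓)*(-1/72) = -1/216 ≈ -0.0046296)
K = 4676 (K = 7*668 = 4676)
l = 1/13946 (l = 1/(4676 + 9270) = 1/13946 ≈ 7.1705e-5)
l - B = 1/13946 - 1*(-1/216) = 1/13946 + 1/216 = 7081/1506168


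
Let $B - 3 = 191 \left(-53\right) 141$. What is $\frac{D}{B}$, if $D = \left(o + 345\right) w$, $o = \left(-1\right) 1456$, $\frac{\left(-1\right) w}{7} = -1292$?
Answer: $\frac{2511971}{356835} \approx 7.0396$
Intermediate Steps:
$w = 9044$ ($w = \left(-7\right) \left(-1292\right) = 9044$)
$o = -1456$
$B = -1427340$ ($B = 3 + 191 \left(-53\right) 141 = 3 - 1427343 = -1427340$)
$D = -10047884$ ($D = \left(-1456 + 345\right) 9044 = \left(-1111\right) 9044 = -10047884$)
$\frac{D}{B} = - \frac{10047884}{-1427340} = \left(-10047884\right) \left(- \frac{1}{1427340}\right) = \frac{2511971}{356835}$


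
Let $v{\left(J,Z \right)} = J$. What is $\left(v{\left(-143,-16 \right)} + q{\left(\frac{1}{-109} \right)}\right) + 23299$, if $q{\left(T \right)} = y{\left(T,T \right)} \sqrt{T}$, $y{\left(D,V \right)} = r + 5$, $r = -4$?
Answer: $23156 + \frac{i \sqrt{109}}{109} \approx 23156.0 + 0.095783 i$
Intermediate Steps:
$y{\left(D,V \right)} = 1$ ($y{\left(D,V \right)} = -4 + 5 = 1$)
$q{\left(T \right)} = \sqrt{T}$ ($q{\left(T \right)} = 1 \sqrt{T} = \sqrt{T}$)
$\left(v{\left(-143,-16 \right)} + q{\left(\frac{1}{-109} \right)}\right) + 23299 = \left(-143 + \sqrt{\frac{1}{-109}}\right) + 23299 = \left(-143 + \sqrt{- \frac{1}{109}}\right) + 23299 = \left(-143 + \frac{i \sqrt{109}}{109}\right) + 23299 = 23156 + \frac{i \sqrt{109}}{109}$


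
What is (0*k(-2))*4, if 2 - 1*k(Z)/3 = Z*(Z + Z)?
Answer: 0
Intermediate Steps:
k(Z) = 6 - 6*Z² (k(Z) = 6 - 3*Z*(Z + Z) = 6 - 3*Z*2*Z = 6 - 6*Z²)
(0*k(-2))*4 = (0*(6 - 6*(-2)²))*4 = (0*(6 - 6*4))*4 = (0*(6 - 24))*4 = (0*(-18))*4 = 0*4 = 0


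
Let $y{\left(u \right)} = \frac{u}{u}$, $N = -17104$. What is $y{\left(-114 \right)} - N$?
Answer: $17105$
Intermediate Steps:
$y{\left(u \right)} = 1$
$y{\left(-114 \right)} - N = 1 - -17104 = 1 + 17104 = 17105$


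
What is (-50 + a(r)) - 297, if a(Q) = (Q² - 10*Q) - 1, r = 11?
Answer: -337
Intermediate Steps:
a(Q) = -1 + Q² - 10*Q
(-50 + a(r)) - 297 = (-50 + (-1 + 11² - 10*11)) - 297 = (-50 + (-1 + 121 - 110)) - 297 = (-50 + 10) - 297 = -40 - 297 = -337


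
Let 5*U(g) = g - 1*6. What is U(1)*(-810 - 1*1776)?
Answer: 2586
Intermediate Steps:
U(g) = -6/5 + g/5 (U(g) = (g - 1*6)/5 = (g - 6)/5 = (-6 + g)/5 = -6/5 + g/5)
U(1)*(-810 - 1*1776) = (-6/5 + (⅕)*1)*(-810 - 1*1776) = (-6/5 + ⅕)*(-810 - 1776) = -1*(-2586) = 2586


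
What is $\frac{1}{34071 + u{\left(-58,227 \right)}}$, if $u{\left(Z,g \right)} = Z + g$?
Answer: $\frac{1}{34240} \approx 2.9206 \cdot 10^{-5}$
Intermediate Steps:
$\frac{1}{34071 + u{\left(-58,227 \right)}} = \frac{1}{34071 + \left(-58 + 227\right)} = \frac{1}{34071 + 169} = \frac{1}{34240}$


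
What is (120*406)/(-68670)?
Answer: -232/327 ≈ -0.70948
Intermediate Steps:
(120*406)/(-68670) = 48720*(-1/68670) = -232/327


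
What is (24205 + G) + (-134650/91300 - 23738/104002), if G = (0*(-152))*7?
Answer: 2298195646843/94953826 ≈ 24203.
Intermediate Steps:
G = 0 (G = 0*7 = 0)
(24205 + G) + (-134650/91300 - 23738/104002) = (24205 + 0) + (-134650/91300 - 23738/104002) = 24205 + (-134650*1/91300 - 23738*1/104002) = 24205 + (-2693/1826 - 11869/52001) = 24205 - 161711487/94953826 = 2298195646843/94953826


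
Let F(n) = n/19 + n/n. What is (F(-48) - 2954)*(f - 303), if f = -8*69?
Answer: 2526975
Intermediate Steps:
f = -552
F(n) = 1 + n/19 (F(n) = n*(1/19) + 1 = n/19 + 1 = 1 + n/19)
(F(-48) - 2954)*(f - 303) = ((1 + (1/19)*(-48)) - 2954)*(-552 - 303) = ((1 - 48/19) - 2954)*(-855) = (-29/19 - 2954)*(-855) = -56155/19*(-855) = 2526975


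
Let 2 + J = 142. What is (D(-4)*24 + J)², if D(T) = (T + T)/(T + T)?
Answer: 26896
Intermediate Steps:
J = 140 (J = -2 + 142 = 140)
D(T) = 1 (D(T) = (2*T)/((2*T)) = (2*T)*(1/(2*T)) = 1)
(D(-4)*24 + J)² = (1*24 + 140)² = (24 + 140)² = 164² = 26896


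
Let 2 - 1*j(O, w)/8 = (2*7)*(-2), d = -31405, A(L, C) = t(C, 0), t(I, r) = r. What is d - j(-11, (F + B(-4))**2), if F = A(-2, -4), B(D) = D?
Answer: -31645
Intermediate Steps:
A(L, C) = 0
F = 0
j(O, w) = 240 (j(O, w) = 16 - 8*2*7*(-2) = 16 - 112*(-2) = 16 - 8*(-28) = 16 + 224 = 240)
d - j(-11, (F + B(-4))**2) = -31405 - 1*240 = -31405 - 240 = -31645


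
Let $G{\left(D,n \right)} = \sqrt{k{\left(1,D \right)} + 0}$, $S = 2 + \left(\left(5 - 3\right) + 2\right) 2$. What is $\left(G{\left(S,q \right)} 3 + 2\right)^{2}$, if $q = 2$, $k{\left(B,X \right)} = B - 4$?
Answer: $-23 + 12 i \sqrt{3} \approx -23.0 + 20.785 i$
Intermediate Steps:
$k{\left(B,X \right)} = -4 + B$
$S = 10$ ($S = 2 + \left(2 + 2\right) 2 = 2 + 4 \cdot 2 = 2 + 8 = 10$)
$G{\left(D,n \right)} = i \sqrt{3}$ ($G{\left(D,n \right)} = \sqrt{\left(-4 + 1\right) + 0} = \sqrt{-3 + 0} = \sqrt{-3} = i \sqrt{3}$)
$\left(G{\left(S,q \right)} 3 + 2\right)^{2} = \left(i \sqrt{3} \cdot 3 + 2\right)^{2} = \left(3 i \sqrt{3} + 2\right)^{2} = \left(2 + 3 i \sqrt{3}\right)^{2}$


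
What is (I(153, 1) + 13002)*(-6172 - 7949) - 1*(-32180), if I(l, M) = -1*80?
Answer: -182439382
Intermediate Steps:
I(l, M) = -80
(I(153, 1) + 13002)*(-6172 - 7949) - 1*(-32180) = (-80 + 13002)*(-6172 - 7949) - 1*(-32180) = 12922*(-14121) + 32180 = -182471562 + 32180 = -182439382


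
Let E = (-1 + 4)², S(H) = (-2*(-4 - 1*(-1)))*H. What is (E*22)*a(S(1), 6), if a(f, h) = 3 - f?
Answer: -594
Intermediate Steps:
S(H) = 6*H (S(H) = (-2*(-4 + 1))*H = (-2*(-3))*H = 6*H)
E = 9 (E = 3² = 9)
(E*22)*a(S(1), 6) = (9*22)*(3 - 6) = 198*(3 - 1*6) = 198*(3 - 6) = 198*(-3) = -594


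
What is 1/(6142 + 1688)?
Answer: 1/7830 ≈ 0.00012771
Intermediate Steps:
1/(6142 + 1688) = 1/7830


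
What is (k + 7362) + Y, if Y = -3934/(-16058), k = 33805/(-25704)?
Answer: 217018525145/29482488 ≈ 7360.9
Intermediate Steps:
k = -33805/25704 (k = 33805*(-1/25704) = -33805/25704 ≈ -1.3152)
Y = 281/1147 (Y = -3934*(-1/16058) = 281/1147 ≈ 0.24499)
(k + 7362) + Y = (-33805/25704 + 7362) + 281/1147 = 189199043/25704 + 281/1147 = 217018525145/29482488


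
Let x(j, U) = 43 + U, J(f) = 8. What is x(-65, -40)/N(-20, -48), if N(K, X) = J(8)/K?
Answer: -15/2 ≈ -7.5000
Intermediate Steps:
N(K, X) = 8/K
x(-65, -40)/N(-20, -48) = (43 - 40)/((8/(-20))) = 3/((8*(-1/20))) = 3/(-⅖) = 3*(-5/2) = -15/2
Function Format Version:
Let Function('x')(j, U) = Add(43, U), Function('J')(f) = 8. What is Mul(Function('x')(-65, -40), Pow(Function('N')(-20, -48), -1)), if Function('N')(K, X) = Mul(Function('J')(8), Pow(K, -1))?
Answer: Rational(-15, 2) ≈ -7.5000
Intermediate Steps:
Function('N')(K, X) = Mul(8, Pow(K, -1))
Mul(Function('x')(-65, -40), Pow(Function('N')(-20, -48), -1)) = Mul(Add(43, -40), Pow(Mul(8, Pow(-20, -1)), -1)) = Mul(3, Pow(Mul(8, Rational(-1, 20)), -1)) = Mul(3, Pow(Rational(-2, 5), -1)) = Mul(3, Rational(-5, 2)) = Rational(-15, 2)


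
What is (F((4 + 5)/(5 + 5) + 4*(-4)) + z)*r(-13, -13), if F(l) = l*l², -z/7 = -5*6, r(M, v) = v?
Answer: 42028363/1000 ≈ 42028.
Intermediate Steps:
z = 210 (z = -(-35)*6 = -7*(-30) = 210)
F(l) = l³
(F((4 + 5)/(5 + 5) + 4*(-4)) + z)*r(-13, -13) = (((4 + 5)/(5 + 5) + 4*(-4))³ + 210)*(-13) = ((9/10 - 16)³ + 210)*(-13) = ((-151/10)³ + 210)*(-13) = (-3442951/1000 + 210)*(-13) = -3232951/1000*(-13) = 42028363/1000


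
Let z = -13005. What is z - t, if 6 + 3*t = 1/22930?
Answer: -894476371/68790 ≈ -13003.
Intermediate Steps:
t = -137579/68790 (t = -2 + (1/3)/22930 = -2 + (1/3)*(1/22930) = -2 + 1/68790 = -137579/68790 ≈ -2.0000)
z - t = -13005 - 1*(-137579/68790) = -13005 + 137579/68790 = -894476371/68790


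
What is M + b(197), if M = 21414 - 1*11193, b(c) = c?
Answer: 10418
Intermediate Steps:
M = 10221 (M = 21414 - 11193 = 10221)
M + b(197) = 10221 + 197 = 10418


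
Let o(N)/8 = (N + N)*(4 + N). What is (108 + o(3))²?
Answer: 197136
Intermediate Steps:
o(N) = 16*N*(4 + N) (o(N) = 8*((N + N)*(4 + N)) = 8*((2*N)*(4 + N)) = 8*(2*N*(4 + N)) = 16*N*(4 + N))
(108 + o(3))² = (108 + 16*3*(4 + 3))² = (108 + 16*3*7)² = (108 + 336)² = 444² = 197136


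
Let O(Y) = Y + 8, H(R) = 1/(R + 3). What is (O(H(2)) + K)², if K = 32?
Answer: 40401/25 ≈ 1616.0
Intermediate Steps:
H(R) = 1/(3 + R)
O(Y) = 8 + Y
(O(H(2)) + K)² = ((8 + 1/(3 + 2)) + 32)² = ((8 + 1/5) + 32)² = ((8 + ⅕) + 32)² = (41/5 + 32)² = (201/5)² = 40401/25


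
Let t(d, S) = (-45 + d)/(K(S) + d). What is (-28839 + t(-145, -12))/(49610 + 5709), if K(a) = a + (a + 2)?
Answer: -4815923/9238273 ≈ -0.52130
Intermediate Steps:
K(a) = 2 + 2*a (K(a) = a + (2 + a) = 2 + 2*a)
t(d, S) = (-45 + d)/(2 + d + 2*S) (t(d, S) = (-45 + d)/((2 + 2*S) + d) = (-45 + d)/(2 + d + 2*S))
(-28839 + t(-145, -12))/(49610 + 5709) = (-28839 + (-45 - 145)/(2 - 145 + 2*(-12)))/(49610 + 5709) = (-28839 - 190/(2 - 145 - 24))/55319 = (-28839 - 190/(-167))*(1/55319) = (-28839 - 1/167*(-190))*(1/55319) = (-28839 + 190/167)*(1/55319) = -4815923/167*1/55319 = -4815923/9238273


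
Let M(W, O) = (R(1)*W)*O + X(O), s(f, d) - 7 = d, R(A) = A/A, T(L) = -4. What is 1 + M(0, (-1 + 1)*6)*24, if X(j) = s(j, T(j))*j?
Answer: 1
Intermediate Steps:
R(A) = 1
s(f, d) = 7 + d
X(j) = 3*j (X(j) = (7 - 4)*j = 3*j)
M(W, O) = 3*O + O*W (M(W, O) = (1*W)*O + 3*O = W*O + 3*O = O*W + 3*O = 3*O + O*W)
1 + M(0, (-1 + 1)*6)*24 = 1 + (((-1 + 1)*6)*(3 + 0))*24 = 1 + ((0*6)*3)*24 = 1 + (0*3)*24 = 1 + 0*24 = 1 + 0 = 1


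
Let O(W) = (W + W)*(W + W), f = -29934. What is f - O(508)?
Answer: -1062190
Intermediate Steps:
O(W) = 4*W² (O(W) = (2*W)*(2*W) = 4*W²)
f - O(508) = -29934 - 4*508² = -29934 - 4*258064 = -29934 - 1*1032256 = -29934 - 1032256 = -1062190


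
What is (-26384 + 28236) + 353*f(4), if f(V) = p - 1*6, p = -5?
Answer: -2031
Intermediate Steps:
f(V) = -11 (f(V) = -5 - 1*6 = -5 - 6 = -11)
(-26384 + 28236) + 353*f(4) = (-26384 + 28236) + 353*(-11) = 1852 - 3883 = -2031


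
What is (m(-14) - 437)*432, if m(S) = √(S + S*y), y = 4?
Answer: -188784 + 432*I*√70 ≈ -1.8878e+5 + 3614.4*I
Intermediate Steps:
m(S) = √5*√S (m(S) = √(S + S*4) = √(S + 4*S) = √(5*S) = √5*√S)
(m(-14) - 437)*432 = (√5*√(-14) - 437)*432 = (√5*(I*√14) - 437)*432 = (I*√70 - 437)*432 = (-437 + I*√70)*432 = -188784 + 432*I*√70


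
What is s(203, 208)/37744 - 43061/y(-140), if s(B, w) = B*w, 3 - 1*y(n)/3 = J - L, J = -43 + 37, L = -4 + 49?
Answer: -14450483/54594 ≈ -264.69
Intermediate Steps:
L = 45
J = -6
y(n) = 162 (y(n) = 9 - 3*(-6 - 1*45) = 9 - 3*(-6 - 45) = 9 - 3*(-51) = 9 + 153 = 162)
s(203, 208)/37744 - 43061/y(-140) = (203*208)/37744 - 43061/162 = 42224*(1/37744) - 43061*1/162 = 377/337 - 43061/162 = -14450483/54594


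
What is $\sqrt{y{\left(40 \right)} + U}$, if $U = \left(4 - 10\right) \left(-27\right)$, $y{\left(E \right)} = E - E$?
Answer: $9 \sqrt{2} \approx 12.728$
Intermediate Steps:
$y{\left(E \right)} = 0$
$U = 162$ ($U = \left(-6\right) \left(-27\right) = 162$)
$\sqrt{y{\left(40 \right)} + U} = \sqrt{0 + 162} = \sqrt{162} = 9 \sqrt{2}$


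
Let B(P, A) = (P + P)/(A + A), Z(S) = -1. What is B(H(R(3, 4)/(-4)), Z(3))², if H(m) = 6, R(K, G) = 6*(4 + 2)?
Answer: 36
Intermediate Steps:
R(K, G) = 36 (R(K, G) = 6*6 = 36)
B(P, A) = P/A (B(P, A) = (2*P)/((2*A)) = (2*P)*(1/(2*A)) = P/A)
B(H(R(3, 4)/(-4)), Z(3))² = (6/(-1))² = (6*(-1))² = (-6)² = 36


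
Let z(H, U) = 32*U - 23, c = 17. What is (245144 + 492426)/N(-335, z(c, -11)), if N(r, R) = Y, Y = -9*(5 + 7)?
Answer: -368785/54 ≈ -6829.4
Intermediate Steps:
Y = -108 (Y = -9*12 = -108)
z(H, U) = -23 + 32*U
N(r, R) = -108
(245144 + 492426)/N(-335, z(c, -11)) = (245144 + 492426)/(-108) = 737570*(-1/108) = -368785/54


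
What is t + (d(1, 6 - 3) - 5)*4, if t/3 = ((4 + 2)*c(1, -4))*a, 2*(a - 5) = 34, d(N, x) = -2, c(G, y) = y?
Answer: -1612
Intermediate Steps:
a = 22 (a = 5 + (½)*34 = 5 + 17 = 22)
t = -1584 (t = 3*(((4 + 2)*(-4))*22) = 3*((6*(-4))*22) = 3*(-24*22) = 3*(-528) = -1584)
t + (d(1, 6 - 3) - 5)*4 = -1584 + (-2 - 5)*4 = -1584 - 7*4 = -1584 - 28 = -1612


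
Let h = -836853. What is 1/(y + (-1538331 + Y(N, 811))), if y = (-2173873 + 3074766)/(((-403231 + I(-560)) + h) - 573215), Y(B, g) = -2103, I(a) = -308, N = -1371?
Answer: -1813607/2793742786331 ≈ -6.4917e-7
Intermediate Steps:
y = -900893/1813607 (y = (-2173873 + 3074766)/(((-403231 - 308) - 836853) - 573215) = 900893/((-403539 - 836853) - 573215) = 900893/(-1240392 - 573215) = 900893/(-1813607) = 900893*(-1/1813607) = -900893/1813607 ≈ -0.49674)
1/(y + (-1538331 + Y(N, 811))) = 1/(-900893/1813607 + (-1538331 - 2103)) = 1/(-900893/1813607 - 1540434) = 1/(-2793742786331/1813607) = -1813607/2793742786331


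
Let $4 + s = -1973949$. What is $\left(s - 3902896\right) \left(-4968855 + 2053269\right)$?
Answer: $17134458668514$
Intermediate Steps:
$s = -1973953$ ($s = -4 - 1973949 = -1973953$)
$\left(s - 3902896\right) \left(-4968855 + 2053269\right) = \left(-1973953 - 3902896\right) \left(-4968855 + 2053269\right) = \left(-5876849\right) \left(-2915586\right) = 17134458668514$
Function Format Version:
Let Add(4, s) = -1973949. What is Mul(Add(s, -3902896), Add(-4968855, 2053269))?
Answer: 17134458668514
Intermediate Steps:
s = -1973953 (s = Add(-4, -1973949) = -1973953)
Mul(Add(s, -3902896), Add(-4968855, 2053269)) = Mul(Add(-1973953, -3902896), Add(-4968855, 2053269)) = Mul(-5876849, -2915586) = 17134458668514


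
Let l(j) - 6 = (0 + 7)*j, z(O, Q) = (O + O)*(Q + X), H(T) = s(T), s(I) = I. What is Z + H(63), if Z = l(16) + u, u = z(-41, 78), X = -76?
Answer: 17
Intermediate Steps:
H(T) = T
z(O, Q) = 2*O*(-76 + Q) (z(O, Q) = (O + O)*(Q - 76) = (2*O)*(-76 + Q) = 2*O*(-76 + Q))
u = -164 (u = 2*(-41)*(-76 + 78) = 2*(-41)*2 = -164)
l(j) = 6 + 7*j (l(j) = 6 + (0 + 7)*j = 6 + 7*j)
Z = -46 (Z = (6 + 7*16) - 164 = (6 + 112) - 164 = 118 - 164 = -46)
Z + H(63) = -46 + 63 = 17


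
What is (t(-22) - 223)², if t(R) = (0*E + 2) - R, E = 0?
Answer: 39601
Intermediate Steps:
t(R) = 2 - R (t(R) = (0*0 + 2) - R = (0 + 2) - R = 2 - R)
(t(-22) - 223)² = ((2 - 1*(-22)) - 223)² = ((2 + 22) - 223)² = (24 - 223)² = (-199)² = 39601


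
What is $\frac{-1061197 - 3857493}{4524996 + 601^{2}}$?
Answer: $- \frac{4918690}{4886197} \approx -1.0066$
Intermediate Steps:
$\frac{-1061197 - 3857493}{4524996 + 601^{2}} = - \frac{4918690}{4524996 + 361201} = - \frac{4918690}{4886197}$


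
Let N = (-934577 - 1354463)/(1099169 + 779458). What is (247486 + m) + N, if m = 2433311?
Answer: 5036215336679/1878627 ≈ 2.6808e+6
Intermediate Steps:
N = -2289040/1878627 ≈ -1.2185
(247486 + m) + N = (247486 + 2433311) - 2289040/1878627 = 2680797 - 2289040/1878627 = 5036215336679/1878627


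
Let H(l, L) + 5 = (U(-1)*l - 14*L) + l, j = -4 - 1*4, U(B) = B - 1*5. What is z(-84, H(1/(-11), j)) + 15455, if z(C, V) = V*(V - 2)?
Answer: 3241175/121 ≈ 26787.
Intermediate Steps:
U(B) = -5 + B (U(B) = B - 5 = -5 + B)
j = -8 (j = -4 - 4 = -8)
H(l, L) = -5 - 14*L - 5*l (H(l, L) = -5 + (((-5 - 1)*l - 14*L) + l) = -5 + ((-6*l - 14*L) + l) = -5 + ((-14*L - 6*l) + l) = -5 + (-14*L - 5*l) = -5 - 14*L - 5*l)
z(C, V) = V*(-2 + V)
z(-84, H(1/(-11), j)) + 15455 = (-5 - 14*(-8) - 5/(-11))*(-2 + (-5 - 14*(-8) - 5/(-11))) + 15455 = (-5 + 112 - 5*(-1/11))*(-2 + (-5 + 112 - 5*(-1/11))) + 15455 = (-5 + 112 + 5/11)*(-2 + (-5 + 112 + 5/11)) + 15455 = 1182*(-2 + 1182/11)/11 + 15455 = (1182/11)*(1160/11) + 15455 = 1371120/121 + 15455 = 3241175/121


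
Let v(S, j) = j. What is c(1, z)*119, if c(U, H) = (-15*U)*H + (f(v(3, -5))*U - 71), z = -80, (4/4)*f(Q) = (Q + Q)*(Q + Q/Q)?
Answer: 139111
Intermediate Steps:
f(Q) = 2*Q*(1 + Q) (f(Q) = (Q + Q)*(Q + Q/Q) = (2*Q)*(Q + 1) = (2*Q)*(1 + Q) = 2*Q*(1 + Q))
c(U, H) = -71 + 40*U - 15*H*U (c(U, H) = (-15*U)*H + ((2*(-5)*(1 - 5))*U - 71) = -15*H*U + ((2*(-5)*(-4))*U - 71) = -15*H*U + (40*U - 71) = -15*H*U + (-71 + 40*U) = -71 + 40*U - 15*H*U)
c(1, z)*119 = (-71 + 40*1 - 15*(-80)*1)*119 = (-71 + 40 + 1200)*119 = 1169*119 = 139111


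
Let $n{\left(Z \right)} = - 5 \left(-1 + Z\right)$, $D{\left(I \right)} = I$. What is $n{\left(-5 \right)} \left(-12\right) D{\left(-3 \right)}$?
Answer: $1080$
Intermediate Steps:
$n{\left(Z \right)} = 5 - 5 Z$
$n{\left(-5 \right)} \left(-12\right) D{\left(-3 \right)} = \left(5 - -25\right) \left(-12\right) \left(-3\right) = \left(5 + 25\right) \left(-12\right) \left(-3\right) = 30 \left(-12\right) \left(-3\right) = \left(-360\right) \left(-3\right) = 1080$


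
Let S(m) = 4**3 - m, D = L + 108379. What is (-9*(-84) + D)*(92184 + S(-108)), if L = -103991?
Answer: 475079264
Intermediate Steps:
D = 4388 (D = -103991 + 108379 = 4388)
S(m) = 64 - m
(-9*(-84) + D)*(92184 + S(-108)) = (-9*(-84) + 4388)*(92184 + (64 - 1*(-108))) = (756 + 4388)*(92184 + (64 + 108)) = 5144*(92184 + 172) = 5144*92356 = 475079264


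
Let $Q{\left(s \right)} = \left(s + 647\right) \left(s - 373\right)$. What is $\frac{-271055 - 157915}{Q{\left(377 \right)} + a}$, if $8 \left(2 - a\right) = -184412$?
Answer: $- \frac{857940}{54299} \approx -15.8$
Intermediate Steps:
$a = \frac{46107}{2}$ ($a = 2 - - \frac{46103}{2} = 2 + \frac{46103}{2} = \frac{46107}{2} \approx 23054.0$)
$Q{\left(s \right)} = \left(-373 + s\right) \left(647 + s\right)$ ($Q{\left(s \right)} = \left(647 + s\right) \left(-373 + s\right) = \left(-373 + s\right) \left(647 + s\right)$)
$\frac{-271055 - 157915}{Q{\left(377 \right)} + a} = \frac{-271055 - 157915}{\left(-241331 + 377^{2} + 274 \cdot 377\right) + \frac{46107}{2}} = - \frac{428970}{\left(-241331 + 142129 + 103298\right) + \frac{46107}{2}} = - \frac{428970}{4096 + \frac{46107}{2}} = - \frac{428970}{\frac{54299}{2}} = \left(-428970\right) \frac{2}{54299} = - \frac{857940}{54299}$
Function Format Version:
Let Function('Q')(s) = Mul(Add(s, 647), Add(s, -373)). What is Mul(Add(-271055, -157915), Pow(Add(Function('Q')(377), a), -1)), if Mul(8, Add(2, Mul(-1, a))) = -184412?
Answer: Rational(-857940, 54299) ≈ -15.800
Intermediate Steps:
a = Rational(46107, 2) (a = Add(2, Mul(Rational(-1, 8), -184412)) = Add(2, Rational(46103, 2)) = Rational(46107, 2) ≈ 23054.)
Function('Q')(s) = Mul(Add(-373, s), Add(647, s)) (Function('Q')(s) = Mul(Add(647, s), Add(-373, s)) = Mul(Add(-373, s), Add(647, s)))
Mul(Add(-271055, -157915), Pow(Add(Function('Q')(377), a), -1)) = Mul(Add(-271055, -157915), Pow(Add(Add(-241331, Pow(377, 2), Mul(274, 377)), Rational(46107, 2)), -1)) = Mul(-428970, Pow(Add(Add(-241331, 142129, 103298), Rational(46107, 2)), -1)) = Mul(-428970, Pow(Add(4096, Rational(46107, 2)), -1)) = Mul(-428970, Pow(Rational(54299, 2), -1)) = Mul(-428970, Rational(2, 54299)) = Rational(-857940, 54299)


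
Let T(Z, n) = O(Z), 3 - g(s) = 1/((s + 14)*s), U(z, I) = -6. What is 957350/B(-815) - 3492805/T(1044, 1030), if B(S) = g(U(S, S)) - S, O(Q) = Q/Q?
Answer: -27419807105/7853 ≈ -3.4916e+6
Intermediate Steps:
g(s) = 3 - 1/(s*(14 + s)) (g(s) = 3 - 1/((s + 14)*s) = 3 - 1/((14 + s)*s) = 3 - 1/(s*(14 + s)))
O(Q) = 1
B(S) = 145/48 - S (B(S) = (-1 + 3*(-6)² + 42*(-6))/((-6)*(14 - 6)) - S = -⅙*(-1 + 3*36 - 252)/8 - S = -⅙*⅛*(-1 + 108 - 252) - S = -⅙*⅛*(-145) - S = 145/48 - S)
T(Z, n) = 1
957350/B(-815) - 3492805/T(1044, 1030) = 957350/(145/48 - 1*(-815)) - 3492805/1 = 957350/(145/48 + 815) - 3492805*1 = 957350/(39265/48) - 3492805 = 957350*(48/39265) - 3492805 = 9190560/7853 - 3492805 = -27419807105/7853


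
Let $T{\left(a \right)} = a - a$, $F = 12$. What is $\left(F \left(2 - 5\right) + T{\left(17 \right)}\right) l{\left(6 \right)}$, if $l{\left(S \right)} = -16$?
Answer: $576$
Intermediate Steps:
$T{\left(a \right)} = 0$
$\left(F \left(2 - 5\right) + T{\left(17 \right)}\right) l{\left(6 \right)} = \left(12 \left(2 - 5\right) + 0\right) \left(-16\right) = \left(12 \left(-3\right) + 0\right) \left(-16\right) = \left(-36 + 0\right) \left(-16\right) = \left(-36\right) \left(-16\right) = 576$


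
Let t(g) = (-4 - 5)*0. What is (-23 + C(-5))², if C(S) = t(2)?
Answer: 529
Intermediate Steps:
t(g) = 0 (t(g) = -9*0 = 0)
C(S) = 0
(-23 + C(-5))² = (-23 + 0)² = (-23)² = 529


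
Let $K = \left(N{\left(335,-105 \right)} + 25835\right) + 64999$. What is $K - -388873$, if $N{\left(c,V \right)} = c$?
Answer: $480042$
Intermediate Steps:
$K = 91169$ ($K = \left(335 + 25835\right) + 64999 = 26170 + 64999 = 91169$)
$K - -388873 = 91169 - -388873 = 91169 + 388873 = 480042$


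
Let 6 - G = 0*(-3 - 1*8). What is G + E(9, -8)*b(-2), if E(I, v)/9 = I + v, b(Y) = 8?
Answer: 78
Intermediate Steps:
G = 6 (G = 6 - 0*(-3 - 1*8) = 6 - 0*(-3 - 8) = 6 - 0*(-11) = 6 - 1*0 = 6 + 0 = 6)
E(I, v) = 9*I + 9*v (E(I, v) = 9*(I + v) = 9*I + 9*v)
G + E(9, -8)*b(-2) = 6 + (9*9 + 9*(-8))*8 = 6 + (81 - 72)*8 = 6 + 9*8 = 6 + 72 = 78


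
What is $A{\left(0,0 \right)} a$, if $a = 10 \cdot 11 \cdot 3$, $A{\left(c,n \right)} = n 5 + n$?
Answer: $0$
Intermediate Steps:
$A{\left(c,n \right)} = 6 n$ ($A{\left(c,n \right)} = 5 n + n = 6 n$)
$a = 330$ ($a = 110 \cdot 3 = 330$)
$A{\left(0,0 \right)} a = 6 \cdot 0 \cdot 330 = 0 \cdot 330 = 0$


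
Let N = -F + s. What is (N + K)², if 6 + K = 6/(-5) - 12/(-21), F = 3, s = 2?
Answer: 71289/1225 ≈ 58.195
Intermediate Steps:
K = -232/35 (K = -6 + (6/(-5) - 12/(-21)) = -6 + (6*(-⅕) - 12*(-1/21)) = -6 + (-6/5 + 4/7) = -6 - 22/35 = -232/35 ≈ -6.6286)
N = -1 (N = -1*3 + 2 = -3 + 2 = -1)
(N + K)² = (-1 - 232/35)² = (-267/35)² = 71289/1225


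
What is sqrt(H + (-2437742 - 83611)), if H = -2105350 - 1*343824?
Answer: I*sqrt(4970527) ≈ 2229.5*I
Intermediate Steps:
H = -2449174 (H = -2105350 - 343824 = -2449174)
sqrt(H + (-2437742 - 83611)) = sqrt(-2449174 + (-2437742 - 83611)) = sqrt(-2449174 - 2521353) = sqrt(-4970527) = I*sqrt(4970527)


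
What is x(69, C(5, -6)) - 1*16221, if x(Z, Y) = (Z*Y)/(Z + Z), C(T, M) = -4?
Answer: -16223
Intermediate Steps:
x(Z, Y) = Y/2 (x(Z, Y) = (Y*Z)/((2*Z)) = (Y*Z)*(1/(2*Z)) = Y/2)
x(69, C(5, -6)) - 1*16221 = (½)*(-4) - 1*16221 = -2 - 16221 = -16223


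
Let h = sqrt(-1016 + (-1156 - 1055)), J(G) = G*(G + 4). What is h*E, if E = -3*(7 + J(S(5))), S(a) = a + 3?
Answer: -309*I*sqrt(3227) ≈ -17553.0*I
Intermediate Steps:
S(a) = 3 + a
J(G) = G*(4 + G)
E = -309 (E = -3*(7 + (3 + 5)*(4 + (3 + 5))) = -3*(7 + 8*(4 + 8)) = -3*(7 + 8*12) = -3*(7 + 96) = -3*103 = -1*309 = -309)
h = I*sqrt(3227) (h = sqrt(-1016 - 2211) = sqrt(-3227) = I*sqrt(3227) ≈ 56.807*I)
h*E = (I*sqrt(3227))*(-309) = -309*I*sqrt(3227)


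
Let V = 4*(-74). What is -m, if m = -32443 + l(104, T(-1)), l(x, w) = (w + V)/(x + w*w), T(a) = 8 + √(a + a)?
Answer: (-5385826*I + 519087*√2)/(2*(-83*I + 8*√2)) ≈ 32445.0 - 0.24054*I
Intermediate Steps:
V = -296
T(a) = 8 + √2*√a (T(a) = 8 + √(2*a) = 8 + √2*√a)
l(x, w) = (-296 + w)/(x + w²) (l(x, w) = (w - 296)/(x + w*w) = (-296 + w)/(x + w²))
m = -32443 + (-288 + I*√2)/(104 + (8 + I*√2)²) (m = -32443 + (-296 + (8 + √2*√(-1)))/(104 + (8 + √2*√(-1))²) = -32443 + (-296 + (8 + √2*I))/(104 + (8 + √2*I)²) = -32443 + (-296 + (8 + I*√2))/(104 + (8 + I*√2)²) = -32443 + (-288 + I*√2)/(104 + (8 + I*√2)²) ≈ -32445.0 + 0.24054*I)
-m = -(-519087*√2 + 5385826*I)/(2*(-83*I + 8*√2))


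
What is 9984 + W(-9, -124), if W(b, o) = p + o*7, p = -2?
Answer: 9114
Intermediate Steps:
W(b, o) = -2 + 7*o (W(b, o) = -2 + o*7 = -2 + 7*o)
9984 + W(-9, -124) = 9984 + (-2 + 7*(-124)) = 9984 + (-2 - 868) = 9984 - 870 = 9114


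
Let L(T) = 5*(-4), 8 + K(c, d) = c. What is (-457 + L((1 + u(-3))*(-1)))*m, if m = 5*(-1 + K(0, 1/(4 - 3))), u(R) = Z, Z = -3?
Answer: 21465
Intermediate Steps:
K(c, d) = -8 + c
u(R) = -3
L(T) = -20
m = -45 (m = 5*(-1 + (-8 + 0)) = 5*(-1 - 8) = 5*(-9) = -45)
(-457 + L((1 + u(-3))*(-1)))*m = (-457 - 20)*(-45) = -477*(-45) = 21465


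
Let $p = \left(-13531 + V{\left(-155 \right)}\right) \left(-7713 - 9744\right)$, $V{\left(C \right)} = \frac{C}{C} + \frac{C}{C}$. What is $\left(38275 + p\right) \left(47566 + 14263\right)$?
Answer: $14604877137212$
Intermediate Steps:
$V{\left(C \right)} = 2$ ($V{\left(C \right)} = 1 + 1 = 2$)
$p = 236175753$ ($p = \left(-13531 + 2\right) \left(-7713 - 9744\right) = \left(-13529\right) \left(-17457\right) = 236175753$)
$\left(38275 + p\right) \left(47566 + 14263\right) = \left(38275 + 236175753\right) \left(47566 + 14263\right) = 236214028 \cdot 61829 = 14604877137212$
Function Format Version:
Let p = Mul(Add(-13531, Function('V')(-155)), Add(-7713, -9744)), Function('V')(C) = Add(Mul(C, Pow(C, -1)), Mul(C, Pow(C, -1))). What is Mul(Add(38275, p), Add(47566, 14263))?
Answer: 14604877137212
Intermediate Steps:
Function('V')(C) = 2 (Function('V')(C) = Add(1, 1) = 2)
p = 236175753 (p = Mul(Add(-13531, 2), Add(-7713, -9744)) = Mul(-13529, -17457) = 236175753)
Mul(Add(38275, p), Add(47566, 14263)) = Mul(Add(38275, 236175753), Add(47566, 14263)) = Mul(236214028, 61829) = 14604877137212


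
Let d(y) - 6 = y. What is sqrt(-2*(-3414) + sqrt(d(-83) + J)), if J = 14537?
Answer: sqrt(6828 + 2*sqrt(3615)) ≈ 83.356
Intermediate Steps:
d(y) = 6 + y
sqrt(-2*(-3414) + sqrt(d(-83) + J)) = sqrt(-2*(-3414) + sqrt((6 - 83) + 14537)) = sqrt(6828 + sqrt(-77 + 14537)) = sqrt(6828 + sqrt(14460)) = sqrt(6828 + 2*sqrt(3615))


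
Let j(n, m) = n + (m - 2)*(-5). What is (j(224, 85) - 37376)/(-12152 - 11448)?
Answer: 37567/23600 ≈ 1.5918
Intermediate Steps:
j(n, m) = 10 + n - 5*m (j(n, m) = n + (-2 + m)*(-5) = n + (10 - 5*m) = 10 + n - 5*m)
(j(224, 85) - 37376)/(-12152 - 11448) = ((10 + 224 - 5*85) - 37376)/(-12152 - 11448) = ((10 + 224 - 425) - 37376)/(-23600) = (-191 - 37376)*(-1/23600) = -37567*(-1/23600) = 37567/23600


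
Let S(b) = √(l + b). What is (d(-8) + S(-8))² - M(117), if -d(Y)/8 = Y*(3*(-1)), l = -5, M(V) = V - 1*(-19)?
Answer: 36715 - 384*I*√13 ≈ 36715.0 - 1384.5*I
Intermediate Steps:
M(V) = 19 + V (M(V) = V + 19 = 19 + V)
S(b) = √(-5 + b)
d(Y) = 24*Y (d(Y) = -8*Y*3*(-1) = -8*Y*(-3) = -(-24)*Y = 24*Y)
(d(-8) + S(-8))² - M(117) = (24*(-8) + √(-5 - 8))² - (19 + 117) = (-192 + √(-13))² - 1*136 = (-192 + I*√13)² - 136 = -136 + (-192 + I*√13)²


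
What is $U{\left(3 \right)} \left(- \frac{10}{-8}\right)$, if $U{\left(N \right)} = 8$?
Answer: $10$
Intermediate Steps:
$U{\left(3 \right)} \left(- \frac{10}{-8}\right) = 8 \left(- \frac{10}{-8}\right) = 8 \left(\left(-10\right) \left(- \frac{1}{8}\right)\right) = 8 \cdot \frac{5}{4} = 10$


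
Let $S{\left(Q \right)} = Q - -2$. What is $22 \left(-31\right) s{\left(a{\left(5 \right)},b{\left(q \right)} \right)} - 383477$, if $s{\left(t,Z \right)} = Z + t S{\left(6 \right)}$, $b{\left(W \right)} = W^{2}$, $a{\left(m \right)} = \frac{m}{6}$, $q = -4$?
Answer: $- \frac{1196807}{3} \approx -3.9894 \cdot 10^{5}$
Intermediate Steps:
$a{\left(m \right)} = \frac{m}{6}$ ($a{\left(m \right)} = m \frac{1}{6} = \frac{m}{6}$)
$S{\left(Q \right)} = 2 + Q$ ($S{\left(Q \right)} = Q + 2 = 2 + Q$)
$s{\left(t,Z \right)} = Z + 8 t$ ($s{\left(t,Z \right)} = Z + t \left(2 + 6\right) = Z + t 8 = Z + 8 t$)
$22 \left(-31\right) s{\left(a{\left(5 \right)},b{\left(q \right)} \right)} - 383477 = 22 \left(-31\right) \left(\left(-4\right)^{2} + 8 \cdot \frac{1}{6} \cdot 5\right) - 383477 = - 682 \left(16 + 8 \cdot \frac{5}{6}\right) - 383477 = - 682 \left(16 + \frac{20}{3}\right) - 383477 = \left(-682\right) \frac{68}{3} - 383477 = - \frac{46376}{3} - 383477 = - \frac{1196807}{3}$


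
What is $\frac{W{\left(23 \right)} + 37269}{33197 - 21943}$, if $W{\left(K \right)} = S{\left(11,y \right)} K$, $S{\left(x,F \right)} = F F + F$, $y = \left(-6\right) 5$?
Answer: $\frac{57279}{11254} \approx 5.0897$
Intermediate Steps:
$y = -30$
$S{\left(x,F \right)} = F + F^{2}$ ($S{\left(x,F \right)} = F^{2} + F = F + F^{2}$)
$W{\left(K \right)} = 870 K$ ($W{\left(K \right)} = - 30 \left(1 - 30\right) K = \left(-30\right) \left(-29\right) K = 870 K$)
$\frac{W{\left(23 \right)} + 37269}{33197 - 21943} = \frac{870 \cdot 23 + 37269}{33197 - 21943} = \frac{20010 + 37269}{11254} = 57279 \cdot \frac{1}{11254} = \frac{57279}{11254}$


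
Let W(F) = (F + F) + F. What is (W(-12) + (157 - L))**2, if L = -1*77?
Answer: 39204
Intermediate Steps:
L = -77
W(F) = 3*F (W(F) = 2*F + F = 3*F)
(W(-12) + (157 - L))**2 = (3*(-12) + (157 - 1*(-77)))**2 = (-36 + (157 + 77))**2 = (-36 + 234)**2 = 198**2 = 39204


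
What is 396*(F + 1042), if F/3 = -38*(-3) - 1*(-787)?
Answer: 1483020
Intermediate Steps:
F = 2703 (F = 3*(-38*(-3) - 1*(-787)) = 3*(114 + 787) = 3*901 = 2703)
396*(F + 1042) = 396*(2703 + 1042) = 396*3745 = 1483020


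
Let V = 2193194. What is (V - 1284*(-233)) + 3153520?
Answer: 5645886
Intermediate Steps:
(V - 1284*(-233)) + 3153520 = (2193194 - 1284*(-233)) + 3153520 = (2193194 + 299172) + 3153520 = 2492366 + 3153520 = 5645886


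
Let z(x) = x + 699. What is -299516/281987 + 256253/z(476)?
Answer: 71908083411/331334725 ≈ 217.03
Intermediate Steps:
z(x) = 699 + x
-299516/281987 + 256253/z(476) = -299516/281987 + 256253/(699 + 476) = -299516*1/281987 + 256253/1175 = -299516/281987 + 256253*(1/1175) = -299516/281987 + 256253/1175 = 71908083411/331334725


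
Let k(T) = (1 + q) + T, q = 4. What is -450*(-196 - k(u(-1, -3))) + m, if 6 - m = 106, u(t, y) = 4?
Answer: 92150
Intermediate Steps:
m = -100 (m = 6 - 1*106 = 6 - 106 = -100)
k(T) = 5 + T (k(T) = (1 + 4) + T = 5 + T)
-450*(-196 - k(u(-1, -3))) + m = -450*(-196 - (5 + 4)) - 100 = -450*(-196 - 1*9) - 100 = -450*(-196 - 9) - 100 = -450*(-205) - 100 = 92250 - 100 = 92150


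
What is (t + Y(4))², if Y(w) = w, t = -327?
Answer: 104329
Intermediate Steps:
(t + Y(4))² = (-327 + 4)² = (-323)² = 104329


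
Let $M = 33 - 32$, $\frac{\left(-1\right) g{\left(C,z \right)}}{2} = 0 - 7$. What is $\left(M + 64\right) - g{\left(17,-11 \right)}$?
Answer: $51$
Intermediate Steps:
$g{\left(C,z \right)} = 14$ ($g{\left(C,z \right)} = - 2 \left(0 - 7\right) = \left(-2\right) \left(-7\right) = 14$)
$M = 1$ ($M = 33 - 32 = 1$)
$\left(M + 64\right) - g{\left(17,-11 \right)} = \left(1 + 64\right) - 14 = 65 - 14 = 51$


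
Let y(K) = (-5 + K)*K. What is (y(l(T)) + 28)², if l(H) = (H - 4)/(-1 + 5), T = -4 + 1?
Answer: 405769/256 ≈ 1585.0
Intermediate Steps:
T = -3
l(H) = -1 + H/4 (l(H) = (-4 + H)/4 = (-4 + H)*(¼) = -1 + H/4)
y(K) = K*(-5 + K)
(y(l(T)) + 28)² = ((-1 + (¼)*(-3))*(-5 + (-1 + (¼)*(-3))) + 28)² = ((-1 - ¾)*(-5 + (-1 - ¾)) + 28)² = (-7*(-5 - 7/4)/4 + 28)² = (-7/4*(-27/4) + 28)² = (189/16 + 28)² = (637/16)² = 405769/256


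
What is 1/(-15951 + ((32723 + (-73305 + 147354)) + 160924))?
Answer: 1/251745 ≈ 3.9723e-6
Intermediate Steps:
1/(-15951 + ((32723 + (-73305 + 147354)) + 160924)) = 1/(-15951 + ((32723 + 74049) + 160924)) = 1/(-15951 + (106772 + 160924)) = 1/(-15951 + 267696) = 1/251745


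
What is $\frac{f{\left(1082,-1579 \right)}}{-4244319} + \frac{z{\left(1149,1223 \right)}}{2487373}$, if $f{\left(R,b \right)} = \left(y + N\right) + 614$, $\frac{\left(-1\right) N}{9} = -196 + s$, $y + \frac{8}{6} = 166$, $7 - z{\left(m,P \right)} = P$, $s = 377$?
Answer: $- \frac{9137987189}{31671613451961} \approx -0.00028852$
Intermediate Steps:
$z{\left(m,P \right)} = 7 - P$
$y = \frac{494}{3}$ ($y = - \frac{4}{3} + 166 = \frac{494}{3} \approx 164.67$)
$N = -1629$ ($N = - 9 \left(-196 + 377\right) = \left(-9\right) 181 = -1629$)
$f{\left(R,b \right)} = - \frac{2551}{3}$ ($f{\left(R,b \right)} = \left(\frac{494}{3} - 1629\right) + 614 = - \frac{4393}{3} + 614 = - \frac{2551}{3}$)
$\frac{f{\left(1082,-1579 \right)}}{-4244319} + \frac{z{\left(1149,1223 \right)}}{2487373} = - \frac{2551}{3 \left(-4244319\right)} + \frac{7 - 1223}{2487373} = \left(- \frac{2551}{3}\right) \left(- \frac{1}{4244319}\right) + \left(7 - 1223\right) \frac{1}{2487373} = \frac{2551}{12732957} - \frac{1216}{2487373} = - \frac{9137987189}{31671613451961}$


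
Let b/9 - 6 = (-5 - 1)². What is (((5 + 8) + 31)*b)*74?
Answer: 1230768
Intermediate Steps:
b = 378 (b = 54 + 9*(-5 - 1)² = 54 + 9*(-6)² = 54 + 9*36 = 54 + 324 = 378)
(((5 + 8) + 31)*b)*74 = (((5 + 8) + 31)*378)*74 = ((13 + 31)*378)*74 = (44*378)*74 = 16632*74 = 1230768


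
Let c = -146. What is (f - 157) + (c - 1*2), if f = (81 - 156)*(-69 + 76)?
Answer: -830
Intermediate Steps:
f = -525 (f = -75*7 = -525)
(f - 157) + (c - 1*2) = (-525 - 157) + (-146 - 1*2) = -682 + (-146 - 2) = -682 - 148 = -830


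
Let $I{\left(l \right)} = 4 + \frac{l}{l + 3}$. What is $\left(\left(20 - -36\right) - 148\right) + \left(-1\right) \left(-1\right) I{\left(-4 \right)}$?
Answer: $-84$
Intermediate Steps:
$I{\left(l \right)} = 4 + \frac{l}{3 + l}$
$\left(\left(20 - -36\right) - 148\right) + \left(-1\right) \left(-1\right) I{\left(-4 \right)} = \left(\left(20 - -36\right) - 148\right) + \left(-1\right) \left(-1\right) \frac{12 + 5 \left(-4\right)}{3 - 4} = \left(\left(20 + \left(-27 + 63\right)\right) - 148\right) + 1 \frac{12 - 20}{-1} = \left(\left(20 + 36\right) - 148\right) + 1 \left(\left(-1\right) \left(-8\right)\right) = \left(56 - 148\right) + 1 \cdot 8 = -92 + 8 = -84$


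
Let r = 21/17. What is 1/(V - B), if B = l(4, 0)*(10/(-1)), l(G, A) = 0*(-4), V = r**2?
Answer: 289/441 ≈ 0.65533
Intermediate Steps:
r = 21/17 (r = 21*(1/17) = 21/17 ≈ 1.2353)
V = 441/289 (V = (21/17)**2 = 441/289 ≈ 1.5260)
l(G, A) = 0
B = 0 (B = 0*(10/(-1)) = 0*(10*(-1)) = 0*(-10) = 0)
1/(V - B) = 1/(441/289 - 1*0) = 1/(441/289 + 0) = 1/(441/289) = 289/441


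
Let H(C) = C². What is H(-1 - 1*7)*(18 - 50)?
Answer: -2048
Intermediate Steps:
H(-1 - 1*7)*(18 - 50) = (-1 - 1*7)²*(18 - 50) = (-1 - 7)²*(-32) = (-8)²*(-32) = 64*(-32) = -2048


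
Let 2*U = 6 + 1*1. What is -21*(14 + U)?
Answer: -735/2 ≈ -367.50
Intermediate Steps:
U = 7/2 (U = (6 + 1*1)/2 = (6 + 1)/2 = (½)*7 = 7/2 ≈ 3.5000)
-21*(14 + U) = -21*(14 + 7/2) = -21*35/2 = -735/2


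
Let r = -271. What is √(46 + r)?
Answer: 15*I ≈ 15.0*I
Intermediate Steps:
√(46 + r) = √(46 - 271) = √(-225) = 15*I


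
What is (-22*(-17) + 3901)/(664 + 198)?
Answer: 4275/862 ≈ 4.9594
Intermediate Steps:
(-22*(-17) + 3901)/(664 + 198) = (374 + 3901)/862 = 4275*(1/862) = 4275/862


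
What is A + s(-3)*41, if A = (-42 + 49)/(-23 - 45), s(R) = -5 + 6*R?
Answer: -64131/68 ≈ -943.10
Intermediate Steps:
A = -7/68 (A = 7/(-68) = 7*(-1/68) = -7/68 ≈ -0.10294)
A + s(-3)*41 = -7/68 + (-5 + 6*(-3))*41 = -7/68 + (-5 - 18)*41 = -7/68 - 23*41 = -7/68 - 943 = -64131/68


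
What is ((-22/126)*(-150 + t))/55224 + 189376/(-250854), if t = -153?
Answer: -36556900985/48486064536 ≈ -0.75397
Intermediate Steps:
((-22/126)*(-150 + t))/55224 + 189376/(-250854) = ((-22/126)*(-150 - 153))/55224 + 189376/(-250854) = (-22*1/126*(-303))*(1/55224) + 189376*(-1/250854) = -11/63*(-303)*(1/55224) - 94688/125427 = (1111/21)*(1/55224) - 94688/125427 = 1111/1159704 - 94688/125427 = -36556900985/48486064536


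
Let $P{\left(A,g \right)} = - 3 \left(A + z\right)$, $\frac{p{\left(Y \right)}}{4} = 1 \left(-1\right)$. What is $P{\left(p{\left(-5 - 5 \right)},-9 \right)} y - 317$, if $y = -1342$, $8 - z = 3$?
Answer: $3709$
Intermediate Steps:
$z = 5$ ($z = 8 - 3 = 5$)
$p{\left(Y \right)} = -4$ ($p{\left(Y \right)} = 4 \cdot 1 \left(-1\right) = 4 \left(-1\right) = -4$)
$P{\left(A,g \right)} = -15 - 3 A$ ($P{\left(A,g \right)} = - 3 \left(A + 5\right) = - 3 \left(5 + A\right) = -15 - 3 A$)
$P{\left(p{\left(-5 - 5 \right)},-9 \right)} y - 317 = \left(-15 - -12\right) \left(-1342\right) - 317 = \left(-15 + 12\right) \left(-1342\right) - 317 = \left(-3\right) \left(-1342\right) - 317 = 4026 - 317 = 3709$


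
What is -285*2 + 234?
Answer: -336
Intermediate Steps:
-285*2 + 234 = -570 + 234 = -336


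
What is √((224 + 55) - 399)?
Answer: 2*I*√30 ≈ 10.954*I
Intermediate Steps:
√((224 + 55) - 399) = √(279 - 399) = √(-120) = 2*I*√30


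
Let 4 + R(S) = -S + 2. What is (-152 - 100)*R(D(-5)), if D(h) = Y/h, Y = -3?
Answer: 3276/5 ≈ 655.20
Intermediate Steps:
D(h) = -3/h
R(S) = -2 - S (R(S) = -4 + (-S + 2) = -4 + (2 - S) = -2 - S)
(-152 - 100)*R(D(-5)) = (-152 - 100)*(-2 - (-3)/(-5)) = -252*(-2 - (-3)*(-1)/5) = -252*(-2 - 1*3/5) = -252*(-2 - 3/5) = -252*(-13/5) = 3276/5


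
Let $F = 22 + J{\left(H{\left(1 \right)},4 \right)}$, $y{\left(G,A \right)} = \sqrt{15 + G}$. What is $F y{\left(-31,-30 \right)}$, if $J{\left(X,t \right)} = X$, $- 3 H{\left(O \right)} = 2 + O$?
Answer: $84 i \approx 84.0 i$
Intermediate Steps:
$H{\left(O \right)} = - \frac{2}{3} - \frac{O}{3}$ ($H{\left(O \right)} = - \frac{2 + O}{3} = - \frac{2}{3} - \frac{O}{3}$)
$F = 21$ ($F = 22 - 1 = 21$)
$F y{\left(-31,-30 \right)} = 21 \sqrt{15 - 31} = 21 \sqrt{-16} = 21 \cdot 4 i = 84 i$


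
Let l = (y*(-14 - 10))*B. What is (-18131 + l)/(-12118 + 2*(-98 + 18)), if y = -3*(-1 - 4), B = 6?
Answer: 20291/12278 ≈ 1.6526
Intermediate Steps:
y = 15 (y = -3*(-5) = 15)
l = -2160 (l = (15*(-14 - 10))*6 = (15*(-24))*6 = -360*6 = -2160)
(-18131 + l)/(-12118 + 2*(-98 + 18)) = (-18131 - 2160)/(-12118 + 2*(-98 + 18)) = -20291/(-12118 + 2*(-80)) = -20291/(-12118 - 160) = -20291/(-12278) = -20291*(-1/12278) = 20291/12278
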